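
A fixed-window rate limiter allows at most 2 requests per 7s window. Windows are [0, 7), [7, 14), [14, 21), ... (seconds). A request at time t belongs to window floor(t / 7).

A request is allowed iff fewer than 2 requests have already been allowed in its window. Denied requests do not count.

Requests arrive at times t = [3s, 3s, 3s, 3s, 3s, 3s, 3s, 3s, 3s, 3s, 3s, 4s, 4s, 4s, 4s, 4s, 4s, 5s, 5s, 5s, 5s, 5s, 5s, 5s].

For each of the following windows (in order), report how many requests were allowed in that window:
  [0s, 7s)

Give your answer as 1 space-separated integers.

Processing requests:
  req#1 t=3s (window 0): ALLOW
  req#2 t=3s (window 0): ALLOW
  req#3 t=3s (window 0): DENY
  req#4 t=3s (window 0): DENY
  req#5 t=3s (window 0): DENY
  req#6 t=3s (window 0): DENY
  req#7 t=3s (window 0): DENY
  req#8 t=3s (window 0): DENY
  req#9 t=3s (window 0): DENY
  req#10 t=3s (window 0): DENY
  req#11 t=3s (window 0): DENY
  req#12 t=4s (window 0): DENY
  req#13 t=4s (window 0): DENY
  req#14 t=4s (window 0): DENY
  req#15 t=4s (window 0): DENY
  req#16 t=4s (window 0): DENY
  req#17 t=4s (window 0): DENY
  req#18 t=5s (window 0): DENY
  req#19 t=5s (window 0): DENY
  req#20 t=5s (window 0): DENY
  req#21 t=5s (window 0): DENY
  req#22 t=5s (window 0): DENY
  req#23 t=5s (window 0): DENY
  req#24 t=5s (window 0): DENY

Allowed counts by window: 2

Answer: 2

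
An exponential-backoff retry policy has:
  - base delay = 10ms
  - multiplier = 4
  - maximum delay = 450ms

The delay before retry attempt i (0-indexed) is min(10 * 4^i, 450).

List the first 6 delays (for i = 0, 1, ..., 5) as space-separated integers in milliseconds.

Answer: 10 40 160 450 450 450

Derivation:
Computing each delay:
  i=0: min(10*4^0, 450) = 10
  i=1: min(10*4^1, 450) = 40
  i=2: min(10*4^2, 450) = 160
  i=3: min(10*4^3, 450) = 450
  i=4: min(10*4^4, 450) = 450
  i=5: min(10*4^5, 450) = 450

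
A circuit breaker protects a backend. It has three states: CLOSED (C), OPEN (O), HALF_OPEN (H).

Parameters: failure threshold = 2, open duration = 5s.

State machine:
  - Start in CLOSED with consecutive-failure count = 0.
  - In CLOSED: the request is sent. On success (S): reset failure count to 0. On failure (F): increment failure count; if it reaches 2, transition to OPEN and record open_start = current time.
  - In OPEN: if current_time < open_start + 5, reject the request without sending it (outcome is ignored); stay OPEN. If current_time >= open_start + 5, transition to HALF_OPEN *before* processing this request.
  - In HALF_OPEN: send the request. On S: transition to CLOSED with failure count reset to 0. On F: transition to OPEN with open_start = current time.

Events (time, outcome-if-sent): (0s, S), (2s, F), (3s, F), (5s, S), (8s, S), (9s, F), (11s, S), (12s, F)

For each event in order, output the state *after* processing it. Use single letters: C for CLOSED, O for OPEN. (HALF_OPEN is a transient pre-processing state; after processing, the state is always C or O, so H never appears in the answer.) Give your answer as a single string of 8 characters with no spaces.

State after each event:
  event#1 t=0s outcome=S: state=CLOSED
  event#2 t=2s outcome=F: state=CLOSED
  event#3 t=3s outcome=F: state=OPEN
  event#4 t=5s outcome=S: state=OPEN
  event#5 t=8s outcome=S: state=CLOSED
  event#6 t=9s outcome=F: state=CLOSED
  event#7 t=11s outcome=S: state=CLOSED
  event#8 t=12s outcome=F: state=CLOSED

Answer: CCOOCCCC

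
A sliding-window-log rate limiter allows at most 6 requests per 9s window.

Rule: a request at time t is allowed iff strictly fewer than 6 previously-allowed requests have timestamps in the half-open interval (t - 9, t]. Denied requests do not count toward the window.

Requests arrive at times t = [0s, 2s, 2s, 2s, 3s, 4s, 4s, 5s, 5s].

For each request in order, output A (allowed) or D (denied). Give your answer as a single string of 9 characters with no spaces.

Answer: AAAAAADDD

Derivation:
Tracking allowed requests in the window:
  req#1 t=0s: ALLOW
  req#2 t=2s: ALLOW
  req#3 t=2s: ALLOW
  req#4 t=2s: ALLOW
  req#5 t=3s: ALLOW
  req#6 t=4s: ALLOW
  req#7 t=4s: DENY
  req#8 t=5s: DENY
  req#9 t=5s: DENY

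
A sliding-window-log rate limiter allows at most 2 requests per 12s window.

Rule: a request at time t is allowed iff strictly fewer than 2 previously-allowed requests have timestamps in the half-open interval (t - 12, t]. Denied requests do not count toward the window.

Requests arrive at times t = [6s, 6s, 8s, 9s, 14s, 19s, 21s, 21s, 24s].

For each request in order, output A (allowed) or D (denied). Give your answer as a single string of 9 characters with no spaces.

Answer: AADDDAADD

Derivation:
Tracking allowed requests in the window:
  req#1 t=6s: ALLOW
  req#2 t=6s: ALLOW
  req#3 t=8s: DENY
  req#4 t=9s: DENY
  req#5 t=14s: DENY
  req#6 t=19s: ALLOW
  req#7 t=21s: ALLOW
  req#8 t=21s: DENY
  req#9 t=24s: DENY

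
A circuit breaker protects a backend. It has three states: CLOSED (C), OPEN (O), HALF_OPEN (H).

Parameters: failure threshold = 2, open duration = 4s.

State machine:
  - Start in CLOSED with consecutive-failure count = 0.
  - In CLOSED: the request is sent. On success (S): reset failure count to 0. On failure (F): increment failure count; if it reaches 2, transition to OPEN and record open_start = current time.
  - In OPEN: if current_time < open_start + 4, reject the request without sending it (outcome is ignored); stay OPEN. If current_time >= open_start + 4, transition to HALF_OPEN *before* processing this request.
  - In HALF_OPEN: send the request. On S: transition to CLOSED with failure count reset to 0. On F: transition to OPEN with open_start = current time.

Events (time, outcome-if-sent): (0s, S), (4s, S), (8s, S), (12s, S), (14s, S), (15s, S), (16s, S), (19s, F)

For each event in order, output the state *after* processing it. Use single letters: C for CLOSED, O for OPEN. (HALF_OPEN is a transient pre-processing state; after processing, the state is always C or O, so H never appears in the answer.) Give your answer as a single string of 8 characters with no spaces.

Answer: CCCCCCCC

Derivation:
State after each event:
  event#1 t=0s outcome=S: state=CLOSED
  event#2 t=4s outcome=S: state=CLOSED
  event#3 t=8s outcome=S: state=CLOSED
  event#4 t=12s outcome=S: state=CLOSED
  event#5 t=14s outcome=S: state=CLOSED
  event#6 t=15s outcome=S: state=CLOSED
  event#7 t=16s outcome=S: state=CLOSED
  event#8 t=19s outcome=F: state=CLOSED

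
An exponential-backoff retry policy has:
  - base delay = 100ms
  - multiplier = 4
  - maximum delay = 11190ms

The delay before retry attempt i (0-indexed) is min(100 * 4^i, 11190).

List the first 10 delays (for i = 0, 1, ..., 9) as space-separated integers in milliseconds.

Computing each delay:
  i=0: min(100*4^0, 11190) = 100
  i=1: min(100*4^1, 11190) = 400
  i=2: min(100*4^2, 11190) = 1600
  i=3: min(100*4^3, 11190) = 6400
  i=4: min(100*4^4, 11190) = 11190
  i=5: min(100*4^5, 11190) = 11190
  i=6: min(100*4^6, 11190) = 11190
  i=7: min(100*4^7, 11190) = 11190
  i=8: min(100*4^8, 11190) = 11190
  i=9: min(100*4^9, 11190) = 11190

Answer: 100 400 1600 6400 11190 11190 11190 11190 11190 11190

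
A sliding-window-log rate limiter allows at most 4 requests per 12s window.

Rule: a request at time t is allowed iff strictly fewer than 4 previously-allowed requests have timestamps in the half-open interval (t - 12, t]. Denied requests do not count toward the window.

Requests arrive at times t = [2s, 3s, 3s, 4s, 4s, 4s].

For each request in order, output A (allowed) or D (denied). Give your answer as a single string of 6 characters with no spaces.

Tracking allowed requests in the window:
  req#1 t=2s: ALLOW
  req#2 t=3s: ALLOW
  req#3 t=3s: ALLOW
  req#4 t=4s: ALLOW
  req#5 t=4s: DENY
  req#6 t=4s: DENY

Answer: AAAADD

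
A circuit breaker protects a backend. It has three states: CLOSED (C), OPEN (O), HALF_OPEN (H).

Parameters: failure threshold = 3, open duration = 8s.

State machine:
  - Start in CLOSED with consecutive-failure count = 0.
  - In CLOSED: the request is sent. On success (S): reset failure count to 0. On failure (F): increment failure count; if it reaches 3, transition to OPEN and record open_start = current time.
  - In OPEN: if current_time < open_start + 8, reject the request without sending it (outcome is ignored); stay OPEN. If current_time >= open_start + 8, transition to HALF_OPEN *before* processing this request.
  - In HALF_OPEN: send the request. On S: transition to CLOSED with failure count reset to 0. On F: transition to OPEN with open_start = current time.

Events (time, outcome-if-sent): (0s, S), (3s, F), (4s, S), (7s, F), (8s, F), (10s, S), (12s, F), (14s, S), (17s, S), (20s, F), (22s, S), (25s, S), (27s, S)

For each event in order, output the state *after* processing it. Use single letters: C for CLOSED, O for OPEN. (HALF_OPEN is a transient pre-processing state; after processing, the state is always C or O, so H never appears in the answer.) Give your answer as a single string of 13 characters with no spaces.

Answer: CCCCCCCCCCCCC

Derivation:
State after each event:
  event#1 t=0s outcome=S: state=CLOSED
  event#2 t=3s outcome=F: state=CLOSED
  event#3 t=4s outcome=S: state=CLOSED
  event#4 t=7s outcome=F: state=CLOSED
  event#5 t=8s outcome=F: state=CLOSED
  event#6 t=10s outcome=S: state=CLOSED
  event#7 t=12s outcome=F: state=CLOSED
  event#8 t=14s outcome=S: state=CLOSED
  event#9 t=17s outcome=S: state=CLOSED
  event#10 t=20s outcome=F: state=CLOSED
  event#11 t=22s outcome=S: state=CLOSED
  event#12 t=25s outcome=S: state=CLOSED
  event#13 t=27s outcome=S: state=CLOSED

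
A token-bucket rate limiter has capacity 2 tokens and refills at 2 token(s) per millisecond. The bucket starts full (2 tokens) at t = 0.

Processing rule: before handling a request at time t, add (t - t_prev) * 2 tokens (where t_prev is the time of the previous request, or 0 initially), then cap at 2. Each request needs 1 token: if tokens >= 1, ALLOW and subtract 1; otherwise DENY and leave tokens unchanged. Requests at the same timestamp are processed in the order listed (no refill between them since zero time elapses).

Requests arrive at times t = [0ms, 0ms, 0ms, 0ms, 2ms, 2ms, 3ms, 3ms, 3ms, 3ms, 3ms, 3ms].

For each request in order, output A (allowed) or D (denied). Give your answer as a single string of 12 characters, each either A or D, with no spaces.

Answer: AADDAAAADDDD

Derivation:
Simulating step by step:
  req#1 t=0ms: ALLOW
  req#2 t=0ms: ALLOW
  req#3 t=0ms: DENY
  req#4 t=0ms: DENY
  req#5 t=2ms: ALLOW
  req#6 t=2ms: ALLOW
  req#7 t=3ms: ALLOW
  req#8 t=3ms: ALLOW
  req#9 t=3ms: DENY
  req#10 t=3ms: DENY
  req#11 t=3ms: DENY
  req#12 t=3ms: DENY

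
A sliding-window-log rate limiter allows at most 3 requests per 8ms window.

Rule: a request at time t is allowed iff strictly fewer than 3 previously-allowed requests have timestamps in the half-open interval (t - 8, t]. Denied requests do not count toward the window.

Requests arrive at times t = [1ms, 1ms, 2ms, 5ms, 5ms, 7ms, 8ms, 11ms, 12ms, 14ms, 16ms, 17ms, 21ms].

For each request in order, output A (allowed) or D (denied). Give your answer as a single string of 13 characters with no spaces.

Answer: AAADDDDAAADDA

Derivation:
Tracking allowed requests in the window:
  req#1 t=1ms: ALLOW
  req#2 t=1ms: ALLOW
  req#3 t=2ms: ALLOW
  req#4 t=5ms: DENY
  req#5 t=5ms: DENY
  req#6 t=7ms: DENY
  req#7 t=8ms: DENY
  req#8 t=11ms: ALLOW
  req#9 t=12ms: ALLOW
  req#10 t=14ms: ALLOW
  req#11 t=16ms: DENY
  req#12 t=17ms: DENY
  req#13 t=21ms: ALLOW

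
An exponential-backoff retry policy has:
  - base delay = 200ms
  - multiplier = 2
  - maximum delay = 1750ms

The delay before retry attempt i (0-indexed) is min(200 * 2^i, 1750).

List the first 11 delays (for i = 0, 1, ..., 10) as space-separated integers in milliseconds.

Computing each delay:
  i=0: min(200*2^0, 1750) = 200
  i=1: min(200*2^1, 1750) = 400
  i=2: min(200*2^2, 1750) = 800
  i=3: min(200*2^3, 1750) = 1600
  i=4: min(200*2^4, 1750) = 1750
  i=5: min(200*2^5, 1750) = 1750
  i=6: min(200*2^6, 1750) = 1750
  i=7: min(200*2^7, 1750) = 1750
  i=8: min(200*2^8, 1750) = 1750
  i=9: min(200*2^9, 1750) = 1750
  i=10: min(200*2^10, 1750) = 1750

Answer: 200 400 800 1600 1750 1750 1750 1750 1750 1750 1750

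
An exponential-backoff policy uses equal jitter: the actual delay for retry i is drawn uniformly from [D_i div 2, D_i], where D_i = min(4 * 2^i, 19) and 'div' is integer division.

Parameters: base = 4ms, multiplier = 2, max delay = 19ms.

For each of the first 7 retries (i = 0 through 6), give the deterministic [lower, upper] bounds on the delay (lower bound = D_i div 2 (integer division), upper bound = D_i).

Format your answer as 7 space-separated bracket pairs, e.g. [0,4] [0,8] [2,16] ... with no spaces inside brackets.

Answer: [2,4] [4,8] [8,16] [9,19] [9,19] [9,19] [9,19]

Derivation:
Computing bounds per retry:
  i=0: D_i=min(4*2^0,19)=4, bounds=[2,4]
  i=1: D_i=min(4*2^1,19)=8, bounds=[4,8]
  i=2: D_i=min(4*2^2,19)=16, bounds=[8,16]
  i=3: D_i=min(4*2^3,19)=19, bounds=[9,19]
  i=4: D_i=min(4*2^4,19)=19, bounds=[9,19]
  i=5: D_i=min(4*2^5,19)=19, bounds=[9,19]
  i=6: D_i=min(4*2^6,19)=19, bounds=[9,19]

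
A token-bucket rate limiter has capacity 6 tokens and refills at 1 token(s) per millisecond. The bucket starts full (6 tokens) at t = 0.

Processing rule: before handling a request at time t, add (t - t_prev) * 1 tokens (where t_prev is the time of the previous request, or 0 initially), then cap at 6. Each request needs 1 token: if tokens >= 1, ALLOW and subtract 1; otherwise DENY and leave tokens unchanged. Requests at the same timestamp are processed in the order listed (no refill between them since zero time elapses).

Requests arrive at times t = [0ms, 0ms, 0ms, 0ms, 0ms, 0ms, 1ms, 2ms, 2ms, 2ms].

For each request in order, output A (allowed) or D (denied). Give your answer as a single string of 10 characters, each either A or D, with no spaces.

Simulating step by step:
  req#1 t=0ms: ALLOW
  req#2 t=0ms: ALLOW
  req#3 t=0ms: ALLOW
  req#4 t=0ms: ALLOW
  req#5 t=0ms: ALLOW
  req#6 t=0ms: ALLOW
  req#7 t=1ms: ALLOW
  req#8 t=2ms: ALLOW
  req#9 t=2ms: DENY
  req#10 t=2ms: DENY

Answer: AAAAAAAADD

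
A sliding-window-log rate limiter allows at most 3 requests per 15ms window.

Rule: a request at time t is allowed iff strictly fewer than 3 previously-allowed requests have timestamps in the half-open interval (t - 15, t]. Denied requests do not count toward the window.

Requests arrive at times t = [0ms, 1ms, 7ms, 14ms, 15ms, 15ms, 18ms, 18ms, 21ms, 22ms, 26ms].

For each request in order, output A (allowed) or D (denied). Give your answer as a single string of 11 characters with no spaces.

Answer: AAADADADDAD

Derivation:
Tracking allowed requests in the window:
  req#1 t=0ms: ALLOW
  req#2 t=1ms: ALLOW
  req#3 t=7ms: ALLOW
  req#4 t=14ms: DENY
  req#5 t=15ms: ALLOW
  req#6 t=15ms: DENY
  req#7 t=18ms: ALLOW
  req#8 t=18ms: DENY
  req#9 t=21ms: DENY
  req#10 t=22ms: ALLOW
  req#11 t=26ms: DENY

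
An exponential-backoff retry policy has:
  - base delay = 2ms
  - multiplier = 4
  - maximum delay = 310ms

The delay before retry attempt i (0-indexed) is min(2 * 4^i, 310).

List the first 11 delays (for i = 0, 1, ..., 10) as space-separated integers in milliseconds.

Computing each delay:
  i=0: min(2*4^0, 310) = 2
  i=1: min(2*4^1, 310) = 8
  i=2: min(2*4^2, 310) = 32
  i=3: min(2*4^3, 310) = 128
  i=4: min(2*4^4, 310) = 310
  i=5: min(2*4^5, 310) = 310
  i=6: min(2*4^6, 310) = 310
  i=7: min(2*4^7, 310) = 310
  i=8: min(2*4^8, 310) = 310
  i=9: min(2*4^9, 310) = 310
  i=10: min(2*4^10, 310) = 310

Answer: 2 8 32 128 310 310 310 310 310 310 310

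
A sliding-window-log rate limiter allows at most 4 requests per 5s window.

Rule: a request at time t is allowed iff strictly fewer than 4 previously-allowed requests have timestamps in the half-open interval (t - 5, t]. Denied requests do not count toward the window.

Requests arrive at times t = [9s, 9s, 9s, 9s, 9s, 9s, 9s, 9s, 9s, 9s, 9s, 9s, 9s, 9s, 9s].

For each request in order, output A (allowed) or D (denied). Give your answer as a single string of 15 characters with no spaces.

Tracking allowed requests in the window:
  req#1 t=9s: ALLOW
  req#2 t=9s: ALLOW
  req#3 t=9s: ALLOW
  req#4 t=9s: ALLOW
  req#5 t=9s: DENY
  req#6 t=9s: DENY
  req#7 t=9s: DENY
  req#8 t=9s: DENY
  req#9 t=9s: DENY
  req#10 t=9s: DENY
  req#11 t=9s: DENY
  req#12 t=9s: DENY
  req#13 t=9s: DENY
  req#14 t=9s: DENY
  req#15 t=9s: DENY

Answer: AAAADDDDDDDDDDD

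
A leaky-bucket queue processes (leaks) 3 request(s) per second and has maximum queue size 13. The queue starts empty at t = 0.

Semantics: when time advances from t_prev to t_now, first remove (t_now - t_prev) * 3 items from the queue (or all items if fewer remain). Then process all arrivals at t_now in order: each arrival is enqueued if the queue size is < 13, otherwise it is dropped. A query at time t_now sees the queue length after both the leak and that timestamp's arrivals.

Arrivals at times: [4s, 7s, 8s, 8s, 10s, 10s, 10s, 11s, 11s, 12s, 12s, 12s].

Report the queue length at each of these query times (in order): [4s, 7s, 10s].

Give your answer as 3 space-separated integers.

Queue lengths at query times:
  query t=4s: backlog = 1
  query t=7s: backlog = 1
  query t=10s: backlog = 3

Answer: 1 1 3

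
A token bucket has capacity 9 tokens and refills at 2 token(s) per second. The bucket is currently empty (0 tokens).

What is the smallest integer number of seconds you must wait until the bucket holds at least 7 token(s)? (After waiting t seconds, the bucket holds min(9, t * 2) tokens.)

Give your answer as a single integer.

Answer: 4

Derivation:
Need t * 2 >= 7, so t >= 7/2.
Smallest integer t = ceil(7/2) = 4.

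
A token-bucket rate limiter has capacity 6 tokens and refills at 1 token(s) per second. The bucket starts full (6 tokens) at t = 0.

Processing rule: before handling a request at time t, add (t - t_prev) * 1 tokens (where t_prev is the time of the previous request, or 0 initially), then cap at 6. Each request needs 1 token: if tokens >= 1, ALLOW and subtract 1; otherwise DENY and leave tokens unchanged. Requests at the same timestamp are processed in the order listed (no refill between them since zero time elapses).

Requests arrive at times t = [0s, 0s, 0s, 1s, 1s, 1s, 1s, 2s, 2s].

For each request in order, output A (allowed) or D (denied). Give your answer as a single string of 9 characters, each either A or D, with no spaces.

Answer: AAAAAAAAD

Derivation:
Simulating step by step:
  req#1 t=0s: ALLOW
  req#2 t=0s: ALLOW
  req#3 t=0s: ALLOW
  req#4 t=1s: ALLOW
  req#5 t=1s: ALLOW
  req#6 t=1s: ALLOW
  req#7 t=1s: ALLOW
  req#8 t=2s: ALLOW
  req#9 t=2s: DENY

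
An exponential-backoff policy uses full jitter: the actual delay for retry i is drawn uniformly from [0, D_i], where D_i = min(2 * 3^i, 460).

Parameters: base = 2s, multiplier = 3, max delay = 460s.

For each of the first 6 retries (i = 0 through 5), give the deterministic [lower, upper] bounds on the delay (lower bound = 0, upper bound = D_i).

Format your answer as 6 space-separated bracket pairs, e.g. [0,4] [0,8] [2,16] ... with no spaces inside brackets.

Answer: [0,2] [0,6] [0,18] [0,54] [0,162] [0,460]

Derivation:
Computing bounds per retry:
  i=0: D_i=min(2*3^0,460)=2, bounds=[0,2]
  i=1: D_i=min(2*3^1,460)=6, bounds=[0,6]
  i=2: D_i=min(2*3^2,460)=18, bounds=[0,18]
  i=3: D_i=min(2*3^3,460)=54, bounds=[0,54]
  i=4: D_i=min(2*3^4,460)=162, bounds=[0,162]
  i=5: D_i=min(2*3^5,460)=460, bounds=[0,460]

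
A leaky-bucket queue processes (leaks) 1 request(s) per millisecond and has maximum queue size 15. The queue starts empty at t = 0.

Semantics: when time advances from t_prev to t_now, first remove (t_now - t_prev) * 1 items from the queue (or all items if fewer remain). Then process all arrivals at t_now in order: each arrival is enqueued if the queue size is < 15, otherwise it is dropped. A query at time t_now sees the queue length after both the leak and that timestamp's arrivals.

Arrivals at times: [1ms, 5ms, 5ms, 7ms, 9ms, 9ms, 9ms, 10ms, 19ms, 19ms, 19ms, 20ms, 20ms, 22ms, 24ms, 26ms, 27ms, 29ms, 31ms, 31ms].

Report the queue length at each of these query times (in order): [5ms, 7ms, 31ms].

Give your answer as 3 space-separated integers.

Queue lengths at query times:
  query t=5ms: backlog = 2
  query t=7ms: backlog = 1
  query t=31ms: backlog = 2

Answer: 2 1 2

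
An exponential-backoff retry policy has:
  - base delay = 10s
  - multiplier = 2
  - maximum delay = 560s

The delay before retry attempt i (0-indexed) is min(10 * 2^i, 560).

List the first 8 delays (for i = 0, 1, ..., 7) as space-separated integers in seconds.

Computing each delay:
  i=0: min(10*2^0, 560) = 10
  i=1: min(10*2^1, 560) = 20
  i=2: min(10*2^2, 560) = 40
  i=3: min(10*2^3, 560) = 80
  i=4: min(10*2^4, 560) = 160
  i=5: min(10*2^5, 560) = 320
  i=6: min(10*2^6, 560) = 560
  i=7: min(10*2^7, 560) = 560

Answer: 10 20 40 80 160 320 560 560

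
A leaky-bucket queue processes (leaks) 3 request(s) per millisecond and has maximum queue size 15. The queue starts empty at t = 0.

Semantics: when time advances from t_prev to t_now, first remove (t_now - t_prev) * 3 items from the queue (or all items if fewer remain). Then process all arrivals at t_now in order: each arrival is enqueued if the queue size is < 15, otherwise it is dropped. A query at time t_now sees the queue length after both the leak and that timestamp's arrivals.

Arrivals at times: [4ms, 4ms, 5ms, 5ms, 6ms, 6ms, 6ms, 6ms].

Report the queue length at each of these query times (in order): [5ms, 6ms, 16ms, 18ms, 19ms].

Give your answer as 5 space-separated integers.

Answer: 2 4 0 0 0

Derivation:
Queue lengths at query times:
  query t=5ms: backlog = 2
  query t=6ms: backlog = 4
  query t=16ms: backlog = 0
  query t=18ms: backlog = 0
  query t=19ms: backlog = 0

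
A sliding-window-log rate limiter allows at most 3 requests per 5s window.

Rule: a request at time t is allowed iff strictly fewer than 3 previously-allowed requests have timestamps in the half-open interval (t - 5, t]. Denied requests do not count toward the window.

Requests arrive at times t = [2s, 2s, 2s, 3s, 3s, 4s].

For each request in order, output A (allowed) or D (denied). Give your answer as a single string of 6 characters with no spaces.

Tracking allowed requests in the window:
  req#1 t=2s: ALLOW
  req#2 t=2s: ALLOW
  req#3 t=2s: ALLOW
  req#4 t=3s: DENY
  req#5 t=3s: DENY
  req#6 t=4s: DENY

Answer: AAADDD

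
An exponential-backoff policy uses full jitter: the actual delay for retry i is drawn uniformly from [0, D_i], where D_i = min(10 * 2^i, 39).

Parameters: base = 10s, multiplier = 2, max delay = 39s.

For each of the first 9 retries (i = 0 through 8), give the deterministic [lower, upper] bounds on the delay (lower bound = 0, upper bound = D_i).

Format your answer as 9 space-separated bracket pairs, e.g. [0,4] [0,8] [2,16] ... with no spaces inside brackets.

Computing bounds per retry:
  i=0: D_i=min(10*2^0,39)=10, bounds=[0,10]
  i=1: D_i=min(10*2^1,39)=20, bounds=[0,20]
  i=2: D_i=min(10*2^2,39)=39, bounds=[0,39]
  i=3: D_i=min(10*2^3,39)=39, bounds=[0,39]
  i=4: D_i=min(10*2^4,39)=39, bounds=[0,39]
  i=5: D_i=min(10*2^5,39)=39, bounds=[0,39]
  i=6: D_i=min(10*2^6,39)=39, bounds=[0,39]
  i=7: D_i=min(10*2^7,39)=39, bounds=[0,39]
  i=8: D_i=min(10*2^8,39)=39, bounds=[0,39]

Answer: [0,10] [0,20] [0,39] [0,39] [0,39] [0,39] [0,39] [0,39] [0,39]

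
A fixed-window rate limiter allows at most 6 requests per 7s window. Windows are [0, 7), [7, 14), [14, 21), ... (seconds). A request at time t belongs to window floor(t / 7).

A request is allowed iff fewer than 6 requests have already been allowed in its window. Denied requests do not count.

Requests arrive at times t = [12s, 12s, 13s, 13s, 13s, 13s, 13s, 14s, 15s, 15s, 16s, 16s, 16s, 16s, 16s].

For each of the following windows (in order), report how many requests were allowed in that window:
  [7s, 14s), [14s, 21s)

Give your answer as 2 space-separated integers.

Processing requests:
  req#1 t=12s (window 1): ALLOW
  req#2 t=12s (window 1): ALLOW
  req#3 t=13s (window 1): ALLOW
  req#4 t=13s (window 1): ALLOW
  req#5 t=13s (window 1): ALLOW
  req#6 t=13s (window 1): ALLOW
  req#7 t=13s (window 1): DENY
  req#8 t=14s (window 2): ALLOW
  req#9 t=15s (window 2): ALLOW
  req#10 t=15s (window 2): ALLOW
  req#11 t=16s (window 2): ALLOW
  req#12 t=16s (window 2): ALLOW
  req#13 t=16s (window 2): ALLOW
  req#14 t=16s (window 2): DENY
  req#15 t=16s (window 2): DENY

Allowed counts by window: 6 6

Answer: 6 6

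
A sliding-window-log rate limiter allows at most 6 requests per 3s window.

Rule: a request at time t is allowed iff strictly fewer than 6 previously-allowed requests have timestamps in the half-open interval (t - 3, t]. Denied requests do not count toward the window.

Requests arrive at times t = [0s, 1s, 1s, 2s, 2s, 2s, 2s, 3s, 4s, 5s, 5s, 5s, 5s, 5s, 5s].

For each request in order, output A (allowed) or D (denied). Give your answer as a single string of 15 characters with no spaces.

Answer: AAAAAADAAAAAADD

Derivation:
Tracking allowed requests in the window:
  req#1 t=0s: ALLOW
  req#2 t=1s: ALLOW
  req#3 t=1s: ALLOW
  req#4 t=2s: ALLOW
  req#5 t=2s: ALLOW
  req#6 t=2s: ALLOW
  req#7 t=2s: DENY
  req#8 t=3s: ALLOW
  req#9 t=4s: ALLOW
  req#10 t=5s: ALLOW
  req#11 t=5s: ALLOW
  req#12 t=5s: ALLOW
  req#13 t=5s: ALLOW
  req#14 t=5s: DENY
  req#15 t=5s: DENY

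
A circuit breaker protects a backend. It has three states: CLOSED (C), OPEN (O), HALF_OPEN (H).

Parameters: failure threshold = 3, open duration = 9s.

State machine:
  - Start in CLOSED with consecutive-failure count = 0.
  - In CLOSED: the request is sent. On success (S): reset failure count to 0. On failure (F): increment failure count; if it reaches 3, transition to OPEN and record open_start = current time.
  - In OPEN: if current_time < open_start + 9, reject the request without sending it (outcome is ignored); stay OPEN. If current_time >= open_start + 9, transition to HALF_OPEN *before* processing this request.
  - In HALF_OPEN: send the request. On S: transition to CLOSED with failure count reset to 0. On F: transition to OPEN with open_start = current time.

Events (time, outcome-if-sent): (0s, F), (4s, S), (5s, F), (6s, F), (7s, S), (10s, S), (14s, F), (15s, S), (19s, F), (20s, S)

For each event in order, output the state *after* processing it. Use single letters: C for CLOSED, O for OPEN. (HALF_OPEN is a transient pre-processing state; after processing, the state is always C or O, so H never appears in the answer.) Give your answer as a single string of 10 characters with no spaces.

Answer: CCCCCCCCCC

Derivation:
State after each event:
  event#1 t=0s outcome=F: state=CLOSED
  event#2 t=4s outcome=S: state=CLOSED
  event#3 t=5s outcome=F: state=CLOSED
  event#4 t=6s outcome=F: state=CLOSED
  event#5 t=7s outcome=S: state=CLOSED
  event#6 t=10s outcome=S: state=CLOSED
  event#7 t=14s outcome=F: state=CLOSED
  event#8 t=15s outcome=S: state=CLOSED
  event#9 t=19s outcome=F: state=CLOSED
  event#10 t=20s outcome=S: state=CLOSED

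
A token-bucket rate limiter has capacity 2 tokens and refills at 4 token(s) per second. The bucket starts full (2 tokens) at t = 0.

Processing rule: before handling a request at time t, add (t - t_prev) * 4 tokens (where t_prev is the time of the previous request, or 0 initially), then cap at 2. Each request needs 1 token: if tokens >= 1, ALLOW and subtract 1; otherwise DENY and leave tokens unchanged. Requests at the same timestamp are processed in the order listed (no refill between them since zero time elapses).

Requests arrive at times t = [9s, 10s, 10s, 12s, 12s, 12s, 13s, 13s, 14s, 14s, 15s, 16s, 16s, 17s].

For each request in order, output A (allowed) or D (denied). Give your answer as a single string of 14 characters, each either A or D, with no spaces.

Answer: AAAAADAAAAAAAA

Derivation:
Simulating step by step:
  req#1 t=9s: ALLOW
  req#2 t=10s: ALLOW
  req#3 t=10s: ALLOW
  req#4 t=12s: ALLOW
  req#5 t=12s: ALLOW
  req#6 t=12s: DENY
  req#7 t=13s: ALLOW
  req#8 t=13s: ALLOW
  req#9 t=14s: ALLOW
  req#10 t=14s: ALLOW
  req#11 t=15s: ALLOW
  req#12 t=16s: ALLOW
  req#13 t=16s: ALLOW
  req#14 t=17s: ALLOW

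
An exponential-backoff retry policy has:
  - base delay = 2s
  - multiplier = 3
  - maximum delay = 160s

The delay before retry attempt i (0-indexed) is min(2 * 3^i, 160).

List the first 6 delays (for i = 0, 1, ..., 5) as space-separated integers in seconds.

Answer: 2 6 18 54 160 160

Derivation:
Computing each delay:
  i=0: min(2*3^0, 160) = 2
  i=1: min(2*3^1, 160) = 6
  i=2: min(2*3^2, 160) = 18
  i=3: min(2*3^3, 160) = 54
  i=4: min(2*3^4, 160) = 160
  i=5: min(2*3^5, 160) = 160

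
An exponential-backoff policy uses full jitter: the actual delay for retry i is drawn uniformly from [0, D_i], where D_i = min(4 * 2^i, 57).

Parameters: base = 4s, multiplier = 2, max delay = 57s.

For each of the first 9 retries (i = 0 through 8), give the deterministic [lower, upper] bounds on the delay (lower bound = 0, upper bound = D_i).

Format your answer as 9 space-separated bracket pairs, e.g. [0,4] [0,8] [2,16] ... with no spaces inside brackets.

Answer: [0,4] [0,8] [0,16] [0,32] [0,57] [0,57] [0,57] [0,57] [0,57]

Derivation:
Computing bounds per retry:
  i=0: D_i=min(4*2^0,57)=4, bounds=[0,4]
  i=1: D_i=min(4*2^1,57)=8, bounds=[0,8]
  i=2: D_i=min(4*2^2,57)=16, bounds=[0,16]
  i=3: D_i=min(4*2^3,57)=32, bounds=[0,32]
  i=4: D_i=min(4*2^4,57)=57, bounds=[0,57]
  i=5: D_i=min(4*2^5,57)=57, bounds=[0,57]
  i=6: D_i=min(4*2^6,57)=57, bounds=[0,57]
  i=7: D_i=min(4*2^7,57)=57, bounds=[0,57]
  i=8: D_i=min(4*2^8,57)=57, bounds=[0,57]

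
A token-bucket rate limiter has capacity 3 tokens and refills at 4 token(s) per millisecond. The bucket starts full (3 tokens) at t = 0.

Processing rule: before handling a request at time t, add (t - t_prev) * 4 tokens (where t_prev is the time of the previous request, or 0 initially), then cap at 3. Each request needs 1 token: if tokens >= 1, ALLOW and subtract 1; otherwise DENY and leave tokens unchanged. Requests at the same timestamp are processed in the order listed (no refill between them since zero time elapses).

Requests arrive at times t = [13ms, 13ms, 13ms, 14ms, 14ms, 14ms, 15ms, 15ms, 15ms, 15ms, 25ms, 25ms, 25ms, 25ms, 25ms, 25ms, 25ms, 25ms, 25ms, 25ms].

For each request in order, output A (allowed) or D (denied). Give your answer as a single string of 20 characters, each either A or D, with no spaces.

Simulating step by step:
  req#1 t=13ms: ALLOW
  req#2 t=13ms: ALLOW
  req#3 t=13ms: ALLOW
  req#4 t=14ms: ALLOW
  req#5 t=14ms: ALLOW
  req#6 t=14ms: ALLOW
  req#7 t=15ms: ALLOW
  req#8 t=15ms: ALLOW
  req#9 t=15ms: ALLOW
  req#10 t=15ms: DENY
  req#11 t=25ms: ALLOW
  req#12 t=25ms: ALLOW
  req#13 t=25ms: ALLOW
  req#14 t=25ms: DENY
  req#15 t=25ms: DENY
  req#16 t=25ms: DENY
  req#17 t=25ms: DENY
  req#18 t=25ms: DENY
  req#19 t=25ms: DENY
  req#20 t=25ms: DENY

Answer: AAAAAAAAADAAADDDDDDD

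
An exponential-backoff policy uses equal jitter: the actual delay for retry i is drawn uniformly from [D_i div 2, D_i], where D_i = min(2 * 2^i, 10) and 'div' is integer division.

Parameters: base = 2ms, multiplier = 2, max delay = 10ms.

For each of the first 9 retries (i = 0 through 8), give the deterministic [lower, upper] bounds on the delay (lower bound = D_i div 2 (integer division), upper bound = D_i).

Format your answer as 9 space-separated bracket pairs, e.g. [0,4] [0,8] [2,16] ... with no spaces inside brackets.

Answer: [1,2] [2,4] [4,8] [5,10] [5,10] [5,10] [5,10] [5,10] [5,10]

Derivation:
Computing bounds per retry:
  i=0: D_i=min(2*2^0,10)=2, bounds=[1,2]
  i=1: D_i=min(2*2^1,10)=4, bounds=[2,4]
  i=2: D_i=min(2*2^2,10)=8, bounds=[4,8]
  i=3: D_i=min(2*2^3,10)=10, bounds=[5,10]
  i=4: D_i=min(2*2^4,10)=10, bounds=[5,10]
  i=5: D_i=min(2*2^5,10)=10, bounds=[5,10]
  i=6: D_i=min(2*2^6,10)=10, bounds=[5,10]
  i=7: D_i=min(2*2^7,10)=10, bounds=[5,10]
  i=8: D_i=min(2*2^8,10)=10, bounds=[5,10]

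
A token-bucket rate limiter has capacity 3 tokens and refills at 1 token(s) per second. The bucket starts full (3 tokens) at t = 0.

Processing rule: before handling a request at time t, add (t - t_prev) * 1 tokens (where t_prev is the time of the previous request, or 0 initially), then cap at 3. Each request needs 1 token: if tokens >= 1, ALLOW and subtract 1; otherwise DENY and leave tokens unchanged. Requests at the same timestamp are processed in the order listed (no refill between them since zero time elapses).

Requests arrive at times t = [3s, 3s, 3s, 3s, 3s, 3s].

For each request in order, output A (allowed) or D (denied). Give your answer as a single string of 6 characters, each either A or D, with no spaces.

Answer: AAADDD

Derivation:
Simulating step by step:
  req#1 t=3s: ALLOW
  req#2 t=3s: ALLOW
  req#3 t=3s: ALLOW
  req#4 t=3s: DENY
  req#5 t=3s: DENY
  req#6 t=3s: DENY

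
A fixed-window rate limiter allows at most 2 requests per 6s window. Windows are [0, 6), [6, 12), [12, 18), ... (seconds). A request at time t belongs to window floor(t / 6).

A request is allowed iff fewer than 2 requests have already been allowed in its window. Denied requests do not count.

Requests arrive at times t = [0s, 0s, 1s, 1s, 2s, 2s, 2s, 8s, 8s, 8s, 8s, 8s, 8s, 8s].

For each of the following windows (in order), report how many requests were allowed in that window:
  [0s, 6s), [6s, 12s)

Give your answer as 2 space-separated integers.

Processing requests:
  req#1 t=0s (window 0): ALLOW
  req#2 t=0s (window 0): ALLOW
  req#3 t=1s (window 0): DENY
  req#4 t=1s (window 0): DENY
  req#5 t=2s (window 0): DENY
  req#6 t=2s (window 0): DENY
  req#7 t=2s (window 0): DENY
  req#8 t=8s (window 1): ALLOW
  req#9 t=8s (window 1): ALLOW
  req#10 t=8s (window 1): DENY
  req#11 t=8s (window 1): DENY
  req#12 t=8s (window 1): DENY
  req#13 t=8s (window 1): DENY
  req#14 t=8s (window 1): DENY

Allowed counts by window: 2 2

Answer: 2 2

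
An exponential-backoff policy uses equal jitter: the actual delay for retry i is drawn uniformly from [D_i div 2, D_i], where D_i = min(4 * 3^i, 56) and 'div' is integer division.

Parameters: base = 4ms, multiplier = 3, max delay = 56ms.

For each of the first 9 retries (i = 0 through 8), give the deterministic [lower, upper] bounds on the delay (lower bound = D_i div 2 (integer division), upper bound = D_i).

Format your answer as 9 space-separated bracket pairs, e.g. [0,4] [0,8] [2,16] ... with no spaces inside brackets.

Answer: [2,4] [6,12] [18,36] [28,56] [28,56] [28,56] [28,56] [28,56] [28,56]

Derivation:
Computing bounds per retry:
  i=0: D_i=min(4*3^0,56)=4, bounds=[2,4]
  i=1: D_i=min(4*3^1,56)=12, bounds=[6,12]
  i=2: D_i=min(4*3^2,56)=36, bounds=[18,36]
  i=3: D_i=min(4*3^3,56)=56, bounds=[28,56]
  i=4: D_i=min(4*3^4,56)=56, bounds=[28,56]
  i=5: D_i=min(4*3^5,56)=56, bounds=[28,56]
  i=6: D_i=min(4*3^6,56)=56, bounds=[28,56]
  i=7: D_i=min(4*3^7,56)=56, bounds=[28,56]
  i=8: D_i=min(4*3^8,56)=56, bounds=[28,56]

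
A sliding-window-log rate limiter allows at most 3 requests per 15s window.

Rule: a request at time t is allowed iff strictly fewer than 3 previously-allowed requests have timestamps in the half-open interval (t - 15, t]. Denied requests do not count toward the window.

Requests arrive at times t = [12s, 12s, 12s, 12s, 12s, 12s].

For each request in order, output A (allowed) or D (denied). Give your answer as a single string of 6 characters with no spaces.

Tracking allowed requests in the window:
  req#1 t=12s: ALLOW
  req#2 t=12s: ALLOW
  req#3 t=12s: ALLOW
  req#4 t=12s: DENY
  req#5 t=12s: DENY
  req#6 t=12s: DENY

Answer: AAADDD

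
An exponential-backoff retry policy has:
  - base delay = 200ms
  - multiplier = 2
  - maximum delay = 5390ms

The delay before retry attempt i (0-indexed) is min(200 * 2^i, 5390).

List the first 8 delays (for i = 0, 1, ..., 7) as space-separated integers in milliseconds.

Computing each delay:
  i=0: min(200*2^0, 5390) = 200
  i=1: min(200*2^1, 5390) = 400
  i=2: min(200*2^2, 5390) = 800
  i=3: min(200*2^3, 5390) = 1600
  i=4: min(200*2^4, 5390) = 3200
  i=5: min(200*2^5, 5390) = 5390
  i=6: min(200*2^6, 5390) = 5390
  i=7: min(200*2^7, 5390) = 5390

Answer: 200 400 800 1600 3200 5390 5390 5390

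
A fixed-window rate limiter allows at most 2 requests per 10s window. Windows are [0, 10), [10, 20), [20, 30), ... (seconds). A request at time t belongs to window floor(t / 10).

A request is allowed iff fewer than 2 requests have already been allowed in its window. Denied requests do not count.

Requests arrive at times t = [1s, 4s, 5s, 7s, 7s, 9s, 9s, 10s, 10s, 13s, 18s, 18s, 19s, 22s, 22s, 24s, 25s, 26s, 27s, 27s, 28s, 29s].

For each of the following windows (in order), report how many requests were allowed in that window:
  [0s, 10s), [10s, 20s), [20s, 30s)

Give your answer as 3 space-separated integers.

Processing requests:
  req#1 t=1s (window 0): ALLOW
  req#2 t=4s (window 0): ALLOW
  req#3 t=5s (window 0): DENY
  req#4 t=7s (window 0): DENY
  req#5 t=7s (window 0): DENY
  req#6 t=9s (window 0): DENY
  req#7 t=9s (window 0): DENY
  req#8 t=10s (window 1): ALLOW
  req#9 t=10s (window 1): ALLOW
  req#10 t=13s (window 1): DENY
  req#11 t=18s (window 1): DENY
  req#12 t=18s (window 1): DENY
  req#13 t=19s (window 1): DENY
  req#14 t=22s (window 2): ALLOW
  req#15 t=22s (window 2): ALLOW
  req#16 t=24s (window 2): DENY
  req#17 t=25s (window 2): DENY
  req#18 t=26s (window 2): DENY
  req#19 t=27s (window 2): DENY
  req#20 t=27s (window 2): DENY
  req#21 t=28s (window 2): DENY
  req#22 t=29s (window 2): DENY

Allowed counts by window: 2 2 2

Answer: 2 2 2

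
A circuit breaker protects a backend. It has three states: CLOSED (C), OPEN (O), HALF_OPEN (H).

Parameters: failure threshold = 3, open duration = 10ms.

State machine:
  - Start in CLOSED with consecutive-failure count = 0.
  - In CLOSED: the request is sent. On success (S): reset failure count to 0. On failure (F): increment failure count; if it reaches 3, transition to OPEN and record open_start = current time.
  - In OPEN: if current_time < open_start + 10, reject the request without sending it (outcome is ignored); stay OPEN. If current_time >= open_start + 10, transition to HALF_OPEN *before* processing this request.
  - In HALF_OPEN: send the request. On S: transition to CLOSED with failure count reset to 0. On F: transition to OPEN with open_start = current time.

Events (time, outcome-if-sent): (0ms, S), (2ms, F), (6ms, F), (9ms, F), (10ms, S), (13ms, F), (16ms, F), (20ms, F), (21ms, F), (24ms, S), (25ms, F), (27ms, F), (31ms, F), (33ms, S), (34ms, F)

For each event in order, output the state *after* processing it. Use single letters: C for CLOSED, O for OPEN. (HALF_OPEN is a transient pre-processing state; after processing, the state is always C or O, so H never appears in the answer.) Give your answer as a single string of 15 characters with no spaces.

State after each event:
  event#1 t=0ms outcome=S: state=CLOSED
  event#2 t=2ms outcome=F: state=CLOSED
  event#3 t=6ms outcome=F: state=CLOSED
  event#4 t=9ms outcome=F: state=OPEN
  event#5 t=10ms outcome=S: state=OPEN
  event#6 t=13ms outcome=F: state=OPEN
  event#7 t=16ms outcome=F: state=OPEN
  event#8 t=20ms outcome=F: state=OPEN
  event#9 t=21ms outcome=F: state=OPEN
  event#10 t=24ms outcome=S: state=OPEN
  event#11 t=25ms outcome=F: state=OPEN
  event#12 t=27ms outcome=F: state=OPEN
  event#13 t=31ms outcome=F: state=OPEN
  event#14 t=33ms outcome=S: state=OPEN
  event#15 t=34ms outcome=F: state=OPEN

Answer: CCCOOOOOOOOOOOO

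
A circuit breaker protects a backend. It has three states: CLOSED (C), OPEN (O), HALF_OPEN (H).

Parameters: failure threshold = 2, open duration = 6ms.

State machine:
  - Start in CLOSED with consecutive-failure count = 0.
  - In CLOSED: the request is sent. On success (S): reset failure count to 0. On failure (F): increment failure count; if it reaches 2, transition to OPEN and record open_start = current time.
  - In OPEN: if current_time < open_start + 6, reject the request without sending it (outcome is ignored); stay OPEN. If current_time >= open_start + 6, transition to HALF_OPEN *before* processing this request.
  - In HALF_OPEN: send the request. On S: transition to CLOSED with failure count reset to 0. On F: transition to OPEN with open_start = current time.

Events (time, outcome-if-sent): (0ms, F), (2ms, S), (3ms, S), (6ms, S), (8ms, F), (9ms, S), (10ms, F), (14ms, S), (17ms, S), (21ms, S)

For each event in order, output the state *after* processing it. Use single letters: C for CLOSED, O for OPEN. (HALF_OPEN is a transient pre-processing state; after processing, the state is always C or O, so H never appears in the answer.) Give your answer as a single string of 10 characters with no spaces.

Answer: CCCCCCCCCC

Derivation:
State after each event:
  event#1 t=0ms outcome=F: state=CLOSED
  event#2 t=2ms outcome=S: state=CLOSED
  event#3 t=3ms outcome=S: state=CLOSED
  event#4 t=6ms outcome=S: state=CLOSED
  event#5 t=8ms outcome=F: state=CLOSED
  event#6 t=9ms outcome=S: state=CLOSED
  event#7 t=10ms outcome=F: state=CLOSED
  event#8 t=14ms outcome=S: state=CLOSED
  event#9 t=17ms outcome=S: state=CLOSED
  event#10 t=21ms outcome=S: state=CLOSED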